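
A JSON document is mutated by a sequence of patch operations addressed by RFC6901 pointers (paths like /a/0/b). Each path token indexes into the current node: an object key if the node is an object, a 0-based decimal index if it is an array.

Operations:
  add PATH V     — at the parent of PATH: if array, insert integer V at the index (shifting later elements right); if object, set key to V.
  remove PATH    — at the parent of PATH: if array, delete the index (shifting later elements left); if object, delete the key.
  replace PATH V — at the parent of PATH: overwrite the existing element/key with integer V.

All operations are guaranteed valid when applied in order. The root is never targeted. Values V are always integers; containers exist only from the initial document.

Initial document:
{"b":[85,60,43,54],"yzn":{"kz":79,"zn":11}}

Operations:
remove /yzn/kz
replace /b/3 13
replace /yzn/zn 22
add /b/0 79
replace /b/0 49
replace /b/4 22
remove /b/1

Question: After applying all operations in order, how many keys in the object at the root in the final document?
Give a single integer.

Answer: 2

Derivation:
After op 1 (remove /yzn/kz): {"b":[85,60,43,54],"yzn":{"zn":11}}
After op 2 (replace /b/3 13): {"b":[85,60,43,13],"yzn":{"zn":11}}
After op 3 (replace /yzn/zn 22): {"b":[85,60,43,13],"yzn":{"zn":22}}
After op 4 (add /b/0 79): {"b":[79,85,60,43,13],"yzn":{"zn":22}}
After op 5 (replace /b/0 49): {"b":[49,85,60,43,13],"yzn":{"zn":22}}
After op 6 (replace /b/4 22): {"b":[49,85,60,43,22],"yzn":{"zn":22}}
After op 7 (remove /b/1): {"b":[49,60,43,22],"yzn":{"zn":22}}
Size at the root: 2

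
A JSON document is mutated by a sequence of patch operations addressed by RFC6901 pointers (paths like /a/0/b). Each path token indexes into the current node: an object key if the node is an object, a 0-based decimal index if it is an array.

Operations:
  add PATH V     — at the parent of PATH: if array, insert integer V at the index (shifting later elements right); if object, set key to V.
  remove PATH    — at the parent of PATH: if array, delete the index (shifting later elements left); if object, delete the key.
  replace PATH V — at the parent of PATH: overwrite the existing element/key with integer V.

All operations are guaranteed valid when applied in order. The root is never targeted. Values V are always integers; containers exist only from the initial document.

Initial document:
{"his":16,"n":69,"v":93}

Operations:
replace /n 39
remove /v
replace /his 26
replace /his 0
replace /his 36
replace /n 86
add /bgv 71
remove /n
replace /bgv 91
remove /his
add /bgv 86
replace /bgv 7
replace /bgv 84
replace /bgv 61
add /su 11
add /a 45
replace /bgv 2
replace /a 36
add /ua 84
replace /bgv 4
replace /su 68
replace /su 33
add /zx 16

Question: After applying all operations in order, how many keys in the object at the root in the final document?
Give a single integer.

Answer: 5

Derivation:
After op 1 (replace /n 39): {"his":16,"n":39,"v":93}
After op 2 (remove /v): {"his":16,"n":39}
After op 3 (replace /his 26): {"his":26,"n":39}
After op 4 (replace /his 0): {"his":0,"n":39}
After op 5 (replace /his 36): {"his":36,"n":39}
After op 6 (replace /n 86): {"his":36,"n":86}
After op 7 (add /bgv 71): {"bgv":71,"his":36,"n":86}
After op 8 (remove /n): {"bgv":71,"his":36}
After op 9 (replace /bgv 91): {"bgv":91,"his":36}
After op 10 (remove /his): {"bgv":91}
After op 11 (add /bgv 86): {"bgv":86}
After op 12 (replace /bgv 7): {"bgv":7}
After op 13 (replace /bgv 84): {"bgv":84}
After op 14 (replace /bgv 61): {"bgv":61}
After op 15 (add /su 11): {"bgv":61,"su":11}
After op 16 (add /a 45): {"a":45,"bgv":61,"su":11}
After op 17 (replace /bgv 2): {"a":45,"bgv":2,"su":11}
After op 18 (replace /a 36): {"a":36,"bgv":2,"su":11}
After op 19 (add /ua 84): {"a":36,"bgv":2,"su":11,"ua":84}
After op 20 (replace /bgv 4): {"a":36,"bgv":4,"su":11,"ua":84}
After op 21 (replace /su 68): {"a":36,"bgv":4,"su":68,"ua":84}
After op 22 (replace /su 33): {"a":36,"bgv":4,"su":33,"ua":84}
After op 23 (add /zx 16): {"a":36,"bgv":4,"su":33,"ua":84,"zx":16}
Size at the root: 5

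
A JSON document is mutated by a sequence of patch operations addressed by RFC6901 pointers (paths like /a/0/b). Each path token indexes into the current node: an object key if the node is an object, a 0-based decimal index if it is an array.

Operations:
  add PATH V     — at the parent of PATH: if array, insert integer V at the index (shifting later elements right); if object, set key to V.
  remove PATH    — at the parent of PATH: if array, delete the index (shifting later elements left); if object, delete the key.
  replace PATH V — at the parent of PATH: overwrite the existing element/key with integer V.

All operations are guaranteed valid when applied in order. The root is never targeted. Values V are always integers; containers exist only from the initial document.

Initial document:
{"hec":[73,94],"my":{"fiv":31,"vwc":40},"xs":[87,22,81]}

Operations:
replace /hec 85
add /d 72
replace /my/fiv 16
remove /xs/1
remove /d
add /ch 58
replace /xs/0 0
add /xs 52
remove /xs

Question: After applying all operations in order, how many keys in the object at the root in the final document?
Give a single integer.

After op 1 (replace /hec 85): {"hec":85,"my":{"fiv":31,"vwc":40},"xs":[87,22,81]}
After op 2 (add /d 72): {"d":72,"hec":85,"my":{"fiv":31,"vwc":40},"xs":[87,22,81]}
After op 3 (replace /my/fiv 16): {"d":72,"hec":85,"my":{"fiv":16,"vwc":40},"xs":[87,22,81]}
After op 4 (remove /xs/1): {"d":72,"hec":85,"my":{"fiv":16,"vwc":40},"xs":[87,81]}
After op 5 (remove /d): {"hec":85,"my":{"fiv":16,"vwc":40},"xs":[87,81]}
After op 6 (add /ch 58): {"ch":58,"hec":85,"my":{"fiv":16,"vwc":40},"xs":[87,81]}
After op 7 (replace /xs/0 0): {"ch":58,"hec":85,"my":{"fiv":16,"vwc":40},"xs":[0,81]}
After op 8 (add /xs 52): {"ch":58,"hec":85,"my":{"fiv":16,"vwc":40},"xs":52}
After op 9 (remove /xs): {"ch":58,"hec":85,"my":{"fiv":16,"vwc":40}}
Size at the root: 3

Answer: 3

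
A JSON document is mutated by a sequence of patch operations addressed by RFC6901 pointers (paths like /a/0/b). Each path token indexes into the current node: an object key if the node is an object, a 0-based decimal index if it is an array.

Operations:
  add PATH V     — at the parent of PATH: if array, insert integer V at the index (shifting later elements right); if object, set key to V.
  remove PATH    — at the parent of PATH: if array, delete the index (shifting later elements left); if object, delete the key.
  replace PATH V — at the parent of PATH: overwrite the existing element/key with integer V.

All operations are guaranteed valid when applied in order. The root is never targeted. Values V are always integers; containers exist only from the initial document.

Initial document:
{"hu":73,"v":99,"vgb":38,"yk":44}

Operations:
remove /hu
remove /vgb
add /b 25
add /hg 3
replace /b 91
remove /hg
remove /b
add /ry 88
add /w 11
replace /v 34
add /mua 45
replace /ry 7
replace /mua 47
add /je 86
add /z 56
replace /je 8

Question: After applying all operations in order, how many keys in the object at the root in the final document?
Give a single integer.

After op 1 (remove /hu): {"v":99,"vgb":38,"yk":44}
After op 2 (remove /vgb): {"v":99,"yk":44}
After op 3 (add /b 25): {"b":25,"v":99,"yk":44}
After op 4 (add /hg 3): {"b":25,"hg":3,"v":99,"yk":44}
After op 5 (replace /b 91): {"b":91,"hg":3,"v":99,"yk":44}
After op 6 (remove /hg): {"b":91,"v":99,"yk":44}
After op 7 (remove /b): {"v":99,"yk":44}
After op 8 (add /ry 88): {"ry":88,"v":99,"yk":44}
After op 9 (add /w 11): {"ry":88,"v":99,"w":11,"yk":44}
After op 10 (replace /v 34): {"ry":88,"v":34,"w":11,"yk":44}
After op 11 (add /mua 45): {"mua":45,"ry":88,"v":34,"w":11,"yk":44}
After op 12 (replace /ry 7): {"mua":45,"ry":7,"v":34,"w":11,"yk":44}
After op 13 (replace /mua 47): {"mua":47,"ry":7,"v":34,"w":11,"yk":44}
After op 14 (add /je 86): {"je":86,"mua":47,"ry":7,"v":34,"w":11,"yk":44}
After op 15 (add /z 56): {"je":86,"mua":47,"ry":7,"v":34,"w":11,"yk":44,"z":56}
After op 16 (replace /je 8): {"je":8,"mua":47,"ry":7,"v":34,"w":11,"yk":44,"z":56}
Size at the root: 7

Answer: 7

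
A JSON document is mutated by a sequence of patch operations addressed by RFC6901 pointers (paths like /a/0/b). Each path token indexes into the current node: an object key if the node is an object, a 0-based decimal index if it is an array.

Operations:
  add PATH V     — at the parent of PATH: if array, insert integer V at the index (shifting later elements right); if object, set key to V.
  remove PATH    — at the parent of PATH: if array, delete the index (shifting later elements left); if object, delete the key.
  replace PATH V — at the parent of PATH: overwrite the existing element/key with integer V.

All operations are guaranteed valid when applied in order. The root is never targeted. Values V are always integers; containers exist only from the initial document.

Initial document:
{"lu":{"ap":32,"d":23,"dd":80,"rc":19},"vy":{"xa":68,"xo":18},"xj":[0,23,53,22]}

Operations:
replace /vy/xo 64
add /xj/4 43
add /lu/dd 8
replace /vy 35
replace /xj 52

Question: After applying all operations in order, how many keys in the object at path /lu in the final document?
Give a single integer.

Answer: 4

Derivation:
After op 1 (replace /vy/xo 64): {"lu":{"ap":32,"d":23,"dd":80,"rc":19},"vy":{"xa":68,"xo":64},"xj":[0,23,53,22]}
After op 2 (add /xj/4 43): {"lu":{"ap":32,"d":23,"dd":80,"rc":19},"vy":{"xa":68,"xo":64},"xj":[0,23,53,22,43]}
After op 3 (add /lu/dd 8): {"lu":{"ap":32,"d":23,"dd":8,"rc":19},"vy":{"xa":68,"xo":64},"xj":[0,23,53,22,43]}
After op 4 (replace /vy 35): {"lu":{"ap":32,"d":23,"dd":8,"rc":19},"vy":35,"xj":[0,23,53,22,43]}
After op 5 (replace /xj 52): {"lu":{"ap":32,"d":23,"dd":8,"rc":19},"vy":35,"xj":52}
Size at path /lu: 4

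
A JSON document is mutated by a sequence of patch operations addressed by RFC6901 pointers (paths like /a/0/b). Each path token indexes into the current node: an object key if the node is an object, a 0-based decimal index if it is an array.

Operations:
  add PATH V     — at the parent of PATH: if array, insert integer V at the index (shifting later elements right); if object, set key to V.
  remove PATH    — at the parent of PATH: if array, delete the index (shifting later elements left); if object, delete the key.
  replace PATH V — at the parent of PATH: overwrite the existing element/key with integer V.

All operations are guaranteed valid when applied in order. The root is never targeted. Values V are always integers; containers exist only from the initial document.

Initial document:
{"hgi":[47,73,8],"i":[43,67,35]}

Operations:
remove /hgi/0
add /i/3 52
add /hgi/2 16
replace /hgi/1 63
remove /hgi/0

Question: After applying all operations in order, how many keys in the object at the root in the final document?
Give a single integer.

Answer: 2

Derivation:
After op 1 (remove /hgi/0): {"hgi":[73,8],"i":[43,67,35]}
After op 2 (add /i/3 52): {"hgi":[73,8],"i":[43,67,35,52]}
After op 3 (add /hgi/2 16): {"hgi":[73,8,16],"i":[43,67,35,52]}
After op 4 (replace /hgi/1 63): {"hgi":[73,63,16],"i":[43,67,35,52]}
After op 5 (remove /hgi/0): {"hgi":[63,16],"i":[43,67,35,52]}
Size at the root: 2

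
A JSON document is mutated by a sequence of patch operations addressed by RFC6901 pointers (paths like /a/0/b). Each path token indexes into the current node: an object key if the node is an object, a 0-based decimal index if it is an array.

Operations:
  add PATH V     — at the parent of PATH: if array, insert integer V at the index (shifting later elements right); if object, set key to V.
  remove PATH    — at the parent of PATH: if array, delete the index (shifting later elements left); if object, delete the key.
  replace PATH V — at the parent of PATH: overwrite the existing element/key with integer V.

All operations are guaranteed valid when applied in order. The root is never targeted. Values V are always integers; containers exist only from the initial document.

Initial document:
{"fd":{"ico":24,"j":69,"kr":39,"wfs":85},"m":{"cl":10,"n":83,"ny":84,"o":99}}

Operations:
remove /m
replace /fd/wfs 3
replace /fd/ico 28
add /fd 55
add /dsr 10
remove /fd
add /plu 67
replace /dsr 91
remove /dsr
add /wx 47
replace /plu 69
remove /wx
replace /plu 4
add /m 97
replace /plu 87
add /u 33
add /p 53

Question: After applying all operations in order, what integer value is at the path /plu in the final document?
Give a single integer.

Answer: 87

Derivation:
After op 1 (remove /m): {"fd":{"ico":24,"j":69,"kr":39,"wfs":85}}
After op 2 (replace /fd/wfs 3): {"fd":{"ico":24,"j":69,"kr":39,"wfs":3}}
After op 3 (replace /fd/ico 28): {"fd":{"ico":28,"j":69,"kr":39,"wfs":3}}
After op 4 (add /fd 55): {"fd":55}
After op 5 (add /dsr 10): {"dsr":10,"fd":55}
After op 6 (remove /fd): {"dsr":10}
After op 7 (add /plu 67): {"dsr":10,"plu":67}
After op 8 (replace /dsr 91): {"dsr":91,"plu":67}
After op 9 (remove /dsr): {"plu":67}
After op 10 (add /wx 47): {"plu":67,"wx":47}
After op 11 (replace /plu 69): {"plu":69,"wx":47}
After op 12 (remove /wx): {"plu":69}
After op 13 (replace /plu 4): {"plu":4}
After op 14 (add /m 97): {"m":97,"plu":4}
After op 15 (replace /plu 87): {"m":97,"plu":87}
After op 16 (add /u 33): {"m":97,"plu":87,"u":33}
After op 17 (add /p 53): {"m":97,"p":53,"plu":87,"u":33}
Value at /plu: 87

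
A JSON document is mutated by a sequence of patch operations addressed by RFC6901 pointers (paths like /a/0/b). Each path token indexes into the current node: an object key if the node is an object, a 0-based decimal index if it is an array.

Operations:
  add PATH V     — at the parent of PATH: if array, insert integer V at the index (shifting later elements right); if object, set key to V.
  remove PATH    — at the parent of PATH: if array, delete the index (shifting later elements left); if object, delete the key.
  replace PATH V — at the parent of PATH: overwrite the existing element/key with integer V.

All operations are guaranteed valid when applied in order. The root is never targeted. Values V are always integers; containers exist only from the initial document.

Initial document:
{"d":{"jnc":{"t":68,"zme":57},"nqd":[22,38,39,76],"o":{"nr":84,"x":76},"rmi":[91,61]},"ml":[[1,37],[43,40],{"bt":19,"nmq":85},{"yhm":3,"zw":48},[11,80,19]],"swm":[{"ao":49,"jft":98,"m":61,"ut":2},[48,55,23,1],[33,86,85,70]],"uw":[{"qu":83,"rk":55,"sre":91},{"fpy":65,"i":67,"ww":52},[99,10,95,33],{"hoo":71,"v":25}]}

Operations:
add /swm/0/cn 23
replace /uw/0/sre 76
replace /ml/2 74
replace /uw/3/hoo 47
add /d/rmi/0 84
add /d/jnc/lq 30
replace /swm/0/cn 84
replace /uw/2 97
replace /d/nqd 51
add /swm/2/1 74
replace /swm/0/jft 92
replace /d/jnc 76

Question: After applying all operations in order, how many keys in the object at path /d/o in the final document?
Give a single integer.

Answer: 2

Derivation:
After op 1 (add /swm/0/cn 23): {"d":{"jnc":{"t":68,"zme":57},"nqd":[22,38,39,76],"o":{"nr":84,"x":76},"rmi":[91,61]},"ml":[[1,37],[43,40],{"bt":19,"nmq":85},{"yhm":3,"zw":48},[11,80,19]],"swm":[{"ao":49,"cn":23,"jft":98,"m":61,"ut":2},[48,55,23,1],[33,86,85,70]],"uw":[{"qu":83,"rk":55,"sre":91},{"fpy":65,"i":67,"ww":52},[99,10,95,33],{"hoo":71,"v":25}]}
After op 2 (replace /uw/0/sre 76): {"d":{"jnc":{"t":68,"zme":57},"nqd":[22,38,39,76],"o":{"nr":84,"x":76},"rmi":[91,61]},"ml":[[1,37],[43,40],{"bt":19,"nmq":85},{"yhm":3,"zw":48},[11,80,19]],"swm":[{"ao":49,"cn":23,"jft":98,"m":61,"ut":2},[48,55,23,1],[33,86,85,70]],"uw":[{"qu":83,"rk":55,"sre":76},{"fpy":65,"i":67,"ww":52},[99,10,95,33],{"hoo":71,"v":25}]}
After op 3 (replace /ml/2 74): {"d":{"jnc":{"t":68,"zme":57},"nqd":[22,38,39,76],"o":{"nr":84,"x":76},"rmi":[91,61]},"ml":[[1,37],[43,40],74,{"yhm":3,"zw":48},[11,80,19]],"swm":[{"ao":49,"cn":23,"jft":98,"m":61,"ut":2},[48,55,23,1],[33,86,85,70]],"uw":[{"qu":83,"rk":55,"sre":76},{"fpy":65,"i":67,"ww":52},[99,10,95,33],{"hoo":71,"v":25}]}
After op 4 (replace /uw/3/hoo 47): {"d":{"jnc":{"t":68,"zme":57},"nqd":[22,38,39,76],"o":{"nr":84,"x":76},"rmi":[91,61]},"ml":[[1,37],[43,40],74,{"yhm":3,"zw":48},[11,80,19]],"swm":[{"ao":49,"cn":23,"jft":98,"m":61,"ut":2},[48,55,23,1],[33,86,85,70]],"uw":[{"qu":83,"rk":55,"sre":76},{"fpy":65,"i":67,"ww":52},[99,10,95,33],{"hoo":47,"v":25}]}
After op 5 (add /d/rmi/0 84): {"d":{"jnc":{"t":68,"zme":57},"nqd":[22,38,39,76],"o":{"nr":84,"x":76},"rmi":[84,91,61]},"ml":[[1,37],[43,40],74,{"yhm":3,"zw":48},[11,80,19]],"swm":[{"ao":49,"cn":23,"jft":98,"m":61,"ut":2},[48,55,23,1],[33,86,85,70]],"uw":[{"qu":83,"rk":55,"sre":76},{"fpy":65,"i":67,"ww":52},[99,10,95,33],{"hoo":47,"v":25}]}
After op 6 (add /d/jnc/lq 30): {"d":{"jnc":{"lq":30,"t":68,"zme":57},"nqd":[22,38,39,76],"o":{"nr":84,"x":76},"rmi":[84,91,61]},"ml":[[1,37],[43,40],74,{"yhm":3,"zw":48},[11,80,19]],"swm":[{"ao":49,"cn":23,"jft":98,"m":61,"ut":2},[48,55,23,1],[33,86,85,70]],"uw":[{"qu":83,"rk":55,"sre":76},{"fpy":65,"i":67,"ww":52},[99,10,95,33],{"hoo":47,"v":25}]}
After op 7 (replace /swm/0/cn 84): {"d":{"jnc":{"lq":30,"t":68,"zme":57},"nqd":[22,38,39,76],"o":{"nr":84,"x":76},"rmi":[84,91,61]},"ml":[[1,37],[43,40],74,{"yhm":3,"zw":48},[11,80,19]],"swm":[{"ao":49,"cn":84,"jft":98,"m":61,"ut":2},[48,55,23,1],[33,86,85,70]],"uw":[{"qu":83,"rk":55,"sre":76},{"fpy":65,"i":67,"ww":52},[99,10,95,33],{"hoo":47,"v":25}]}
After op 8 (replace /uw/2 97): {"d":{"jnc":{"lq":30,"t":68,"zme":57},"nqd":[22,38,39,76],"o":{"nr":84,"x":76},"rmi":[84,91,61]},"ml":[[1,37],[43,40],74,{"yhm":3,"zw":48},[11,80,19]],"swm":[{"ao":49,"cn":84,"jft":98,"m":61,"ut":2},[48,55,23,1],[33,86,85,70]],"uw":[{"qu":83,"rk":55,"sre":76},{"fpy":65,"i":67,"ww":52},97,{"hoo":47,"v":25}]}
After op 9 (replace /d/nqd 51): {"d":{"jnc":{"lq":30,"t":68,"zme":57},"nqd":51,"o":{"nr":84,"x":76},"rmi":[84,91,61]},"ml":[[1,37],[43,40],74,{"yhm":3,"zw":48},[11,80,19]],"swm":[{"ao":49,"cn":84,"jft":98,"m":61,"ut":2},[48,55,23,1],[33,86,85,70]],"uw":[{"qu":83,"rk":55,"sre":76},{"fpy":65,"i":67,"ww":52},97,{"hoo":47,"v":25}]}
After op 10 (add /swm/2/1 74): {"d":{"jnc":{"lq":30,"t":68,"zme":57},"nqd":51,"o":{"nr":84,"x":76},"rmi":[84,91,61]},"ml":[[1,37],[43,40],74,{"yhm":3,"zw":48},[11,80,19]],"swm":[{"ao":49,"cn":84,"jft":98,"m":61,"ut":2},[48,55,23,1],[33,74,86,85,70]],"uw":[{"qu":83,"rk":55,"sre":76},{"fpy":65,"i":67,"ww":52},97,{"hoo":47,"v":25}]}
After op 11 (replace /swm/0/jft 92): {"d":{"jnc":{"lq":30,"t":68,"zme":57},"nqd":51,"o":{"nr":84,"x":76},"rmi":[84,91,61]},"ml":[[1,37],[43,40],74,{"yhm":3,"zw":48},[11,80,19]],"swm":[{"ao":49,"cn":84,"jft":92,"m":61,"ut":2},[48,55,23,1],[33,74,86,85,70]],"uw":[{"qu":83,"rk":55,"sre":76},{"fpy":65,"i":67,"ww":52},97,{"hoo":47,"v":25}]}
After op 12 (replace /d/jnc 76): {"d":{"jnc":76,"nqd":51,"o":{"nr":84,"x":76},"rmi":[84,91,61]},"ml":[[1,37],[43,40],74,{"yhm":3,"zw":48},[11,80,19]],"swm":[{"ao":49,"cn":84,"jft":92,"m":61,"ut":2},[48,55,23,1],[33,74,86,85,70]],"uw":[{"qu":83,"rk":55,"sre":76},{"fpy":65,"i":67,"ww":52},97,{"hoo":47,"v":25}]}
Size at path /d/o: 2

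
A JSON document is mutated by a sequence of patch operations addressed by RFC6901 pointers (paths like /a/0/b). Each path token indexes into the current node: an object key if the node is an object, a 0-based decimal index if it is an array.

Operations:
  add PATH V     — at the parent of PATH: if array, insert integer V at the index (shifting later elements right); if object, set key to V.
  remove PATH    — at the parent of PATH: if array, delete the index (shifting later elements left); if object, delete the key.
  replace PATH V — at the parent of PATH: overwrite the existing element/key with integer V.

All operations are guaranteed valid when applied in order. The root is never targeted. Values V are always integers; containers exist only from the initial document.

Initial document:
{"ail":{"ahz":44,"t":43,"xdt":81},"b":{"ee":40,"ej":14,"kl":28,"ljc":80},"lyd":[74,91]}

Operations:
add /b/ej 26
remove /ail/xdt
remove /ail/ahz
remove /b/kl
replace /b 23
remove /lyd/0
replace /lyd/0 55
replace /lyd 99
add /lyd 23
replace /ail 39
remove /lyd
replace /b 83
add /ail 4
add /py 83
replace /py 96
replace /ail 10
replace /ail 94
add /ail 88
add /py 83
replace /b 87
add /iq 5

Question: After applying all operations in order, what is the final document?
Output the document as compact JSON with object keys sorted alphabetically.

Answer: {"ail":88,"b":87,"iq":5,"py":83}

Derivation:
After op 1 (add /b/ej 26): {"ail":{"ahz":44,"t":43,"xdt":81},"b":{"ee":40,"ej":26,"kl":28,"ljc":80},"lyd":[74,91]}
After op 2 (remove /ail/xdt): {"ail":{"ahz":44,"t":43},"b":{"ee":40,"ej":26,"kl":28,"ljc":80},"lyd":[74,91]}
After op 3 (remove /ail/ahz): {"ail":{"t":43},"b":{"ee":40,"ej":26,"kl":28,"ljc":80},"lyd":[74,91]}
After op 4 (remove /b/kl): {"ail":{"t":43},"b":{"ee":40,"ej":26,"ljc":80},"lyd":[74,91]}
After op 5 (replace /b 23): {"ail":{"t":43},"b":23,"lyd":[74,91]}
After op 6 (remove /lyd/0): {"ail":{"t":43},"b":23,"lyd":[91]}
After op 7 (replace /lyd/0 55): {"ail":{"t":43},"b":23,"lyd":[55]}
After op 8 (replace /lyd 99): {"ail":{"t":43},"b":23,"lyd":99}
After op 9 (add /lyd 23): {"ail":{"t":43},"b":23,"lyd":23}
After op 10 (replace /ail 39): {"ail":39,"b":23,"lyd":23}
After op 11 (remove /lyd): {"ail":39,"b":23}
After op 12 (replace /b 83): {"ail":39,"b":83}
After op 13 (add /ail 4): {"ail":4,"b":83}
After op 14 (add /py 83): {"ail":4,"b":83,"py":83}
After op 15 (replace /py 96): {"ail":4,"b":83,"py":96}
After op 16 (replace /ail 10): {"ail":10,"b":83,"py":96}
After op 17 (replace /ail 94): {"ail":94,"b":83,"py":96}
After op 18 (add /ail 88): {"ail":88,"b":83,"py":96}
After op 19 (add /py 83): {"ail":88,"b":83,"py":83}
After op 20 (replace /b 87): {"ail":88,"b":87,"py":83}
After op 21 (add /iq 5): {"ail":88,"b":87,"iq":5,"py":83}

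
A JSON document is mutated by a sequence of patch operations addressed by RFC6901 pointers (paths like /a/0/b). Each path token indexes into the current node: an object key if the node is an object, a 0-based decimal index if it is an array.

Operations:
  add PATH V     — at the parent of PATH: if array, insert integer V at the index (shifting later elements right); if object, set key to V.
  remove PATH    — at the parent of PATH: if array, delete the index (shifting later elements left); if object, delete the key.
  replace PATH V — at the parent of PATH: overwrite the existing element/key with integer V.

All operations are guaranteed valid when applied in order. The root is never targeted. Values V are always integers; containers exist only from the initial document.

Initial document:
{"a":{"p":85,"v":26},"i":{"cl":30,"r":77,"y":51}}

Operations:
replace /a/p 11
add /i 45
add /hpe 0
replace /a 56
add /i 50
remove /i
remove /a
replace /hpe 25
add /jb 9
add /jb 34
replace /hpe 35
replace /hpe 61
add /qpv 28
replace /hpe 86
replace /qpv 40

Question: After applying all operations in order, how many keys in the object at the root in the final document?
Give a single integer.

Answer: 3

Derivation:
After op 1 (replace /a/p 11): {"a":{"p":11,"v":26},"i":{"cl":30,"r":77,"y":51}}
After op 2 (add /i 45): {"a":{"p":11,"v":26},"i":45}
After op 3 (add /hpe 0): {"a":{"p":11,"v":26},"hpe":0,"i":45}
After op 4 (replace /a 56): {"a":56,"hpe":0,"i":45}
After op 5 (add /i 50): {"a":56,"hpe":0,"i":50}
After op 6 (remove /i): {"a":56,"hpe":0}
After op 7 (remove /a): {"hpe":0}
After op 8 (replace /hpe 25): {"hpe":25}
After op 9 (add /jb 9): {"hpe":25,"jb":9}
After op 10 (add /jb 34): {"hpe":25,"jb":34}
After op 11 (replace /hpe 35): {"hpe":35,"jb":34}
After op 12 (replace /hpe 61): {"hpe":61,"jb":34}
After op 13 (add /qpv 28): {"hpe":61,"jb":34,"qpv":28}
After op 14 (replace /hpe 86): {"hpe":86,"jb":34,"qpv":28}
After op 15 (replace /qpv 40): {"hpe":86,"jb":34,"qpv":40}
Size at the root: 3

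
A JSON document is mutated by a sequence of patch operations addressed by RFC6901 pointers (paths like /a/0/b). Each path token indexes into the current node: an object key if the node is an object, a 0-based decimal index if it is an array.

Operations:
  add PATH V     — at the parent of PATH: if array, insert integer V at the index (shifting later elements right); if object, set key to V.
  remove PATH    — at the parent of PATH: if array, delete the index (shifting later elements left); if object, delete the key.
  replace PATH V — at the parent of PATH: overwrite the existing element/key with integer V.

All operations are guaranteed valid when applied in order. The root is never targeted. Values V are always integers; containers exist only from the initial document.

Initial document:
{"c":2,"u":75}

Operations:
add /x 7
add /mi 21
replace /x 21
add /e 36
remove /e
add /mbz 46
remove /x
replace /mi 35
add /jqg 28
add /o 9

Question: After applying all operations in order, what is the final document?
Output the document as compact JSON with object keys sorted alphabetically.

Answer: {"c":2,"jqg":28,"mbz":46,"mi":35,"o":9,"u":75}

Derivation:
After op 1 (add /x 7): {"c":2,"u":75,"x":7}
After op 2 (add /mi 21): {"c":2,"mi":21,"u":75,"x":7}
After op 3 (replace /x 21): {"c":2,"mi":21,"u":75,"x":21}
After op 4 (add /e 36): {"c":2,"e":36,"mi":21,"u":75,"x":21}
After op 5 (remove /e): {"c":2,"mi":21,"u":75,"x":21}
After op 6 (add /mbz 46): {"c":2,"mbz":46,"mi":21,"u":75,"x":21}
After op 7 (remove /x): {"c":2,"mbz":46,"mi":21,"u":75}
After op 8 (replace /mi 35): {"c":2,"mbz":46,"mi":35,"u":75}
After op 9 (add /jqg 28): {"c":2,"jqg":28,"mbz":46,"mi":35,"u":75}
After op 10 (add /o 9): {"c":2,"jqg":28,"mbz":46,"mi":35,"o":9,"u":75}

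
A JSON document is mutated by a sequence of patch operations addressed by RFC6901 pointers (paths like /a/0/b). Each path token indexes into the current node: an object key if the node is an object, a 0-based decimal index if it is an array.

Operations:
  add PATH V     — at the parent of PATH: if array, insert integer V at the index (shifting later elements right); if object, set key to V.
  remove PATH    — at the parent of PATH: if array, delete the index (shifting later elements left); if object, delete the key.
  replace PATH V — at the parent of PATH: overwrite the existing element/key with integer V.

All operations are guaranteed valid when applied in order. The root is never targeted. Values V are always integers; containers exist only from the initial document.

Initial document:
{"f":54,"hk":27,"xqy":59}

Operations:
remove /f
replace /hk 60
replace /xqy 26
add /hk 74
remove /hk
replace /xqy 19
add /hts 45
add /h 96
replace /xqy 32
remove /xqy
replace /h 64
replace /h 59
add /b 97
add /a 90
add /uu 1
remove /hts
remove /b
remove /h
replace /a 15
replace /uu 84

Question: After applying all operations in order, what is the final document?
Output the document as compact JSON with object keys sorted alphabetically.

Answer: {"a":15,"uu":84}

Derivation:
After op 1 (remove /f): {"hk":27,"xqy":59}
After op 2 (replace /hk 60): {"hk":60,"xqy":59}
After op 3 (replace /xqy 26): {"hk":60,"xqy":26}
After op 4 (add /hk 74): {"hk":74,"xqy":26}
After op 5 (remove /hk): {"xqy":26}
After op 6 (replace /xqy 19): {"xqy":19}
After op 7 (add /hts 45): {"hts":45,"xqy":19}
After op 8 (add /h 96): {"h":96,"hts":45,"xqy":19}
After op 9 (replace /xqy 32): {"h":96,"hts":45,"xqy":32}
After op 10 (remove /xqy): {"h":96,"hts":45}
After op 11 (replace /h 64): {"h":64,"hts":45}
After op 12 (replace /h 59): {"h":59,"hts":45}
After op 13 (add /b 97): {"b":97,"h":59,"hts":45}
After op 14 (add /a 90): {"a":90,"b":97,"h":59,"hts":45}
After op 15 (add /uu 1): {"a":90,"b":97,"h":59,"hts":45,"uu":1}
After op 16 (remove /hts): {"a":90,"b":97,"h":59,"uu":1}
After op 17 (remove /b): {"a":90,"h":59,"uu":1}
After op 18 (remove /h): {"a":90,"uu":1}
After op 19 (replace /a 15): {"a":15,"uu":1}
After op 20 (replace /uu 84): {"a":15,"uu":84}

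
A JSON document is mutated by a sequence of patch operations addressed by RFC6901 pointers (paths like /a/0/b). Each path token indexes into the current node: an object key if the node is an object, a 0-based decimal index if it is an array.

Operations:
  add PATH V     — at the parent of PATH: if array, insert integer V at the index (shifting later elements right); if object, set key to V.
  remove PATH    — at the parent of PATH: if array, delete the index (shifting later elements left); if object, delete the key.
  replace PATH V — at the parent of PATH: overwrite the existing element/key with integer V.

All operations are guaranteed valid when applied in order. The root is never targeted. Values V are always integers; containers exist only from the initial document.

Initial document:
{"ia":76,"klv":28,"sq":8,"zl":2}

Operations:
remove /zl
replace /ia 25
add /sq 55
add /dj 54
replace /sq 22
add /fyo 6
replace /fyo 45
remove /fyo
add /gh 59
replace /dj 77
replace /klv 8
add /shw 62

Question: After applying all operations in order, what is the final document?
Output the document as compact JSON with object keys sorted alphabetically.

After op 1 (remove /zl): {"ia":76,"klv":28,"sq":8}
After op 2 (replace /ia 25): {"ia":25,"klv":28,"sq":8}
After op 3 (add /sq 55): {"ia":25,"klv":28,"sq":55}
After op 4 (add /dj 54): {"dj":54,"ia":25,"klv":28,"sq":55}
After op 5 (replace /sq 22): {"dj":54,"ia":25,"klv":28,"sq":22}
After op 6 (add /fyo 6): {"dj":54,"fyo":6,"ia":25,"klv":28,"sq":22}
After op 7 (replace /fyo 45): {"dj":54,"fyo":45,"ia":25,"klv":28,"sq":22}
After op 8 (remove /fyo): {"dj":54,"ia":25,"klv":28,"sq":22}
After op 9 (add /gh 59): {"dj":54,"gh":59,"ia":25,"klv":28,"sq":22}
After op 10 (replace /dj 77): {"dj":77,"gh":59,"ia":25,"klv":28,"sq":22}
After op 11 (replace /klv 8): {"dj":77,"gh":59,"ia":25,"klv":8,"sq":22}
After op 12 (add /shw 62): {"dj":77,"gh":59,"ia":25,"klv":8,"shw":62,"sq":22}

Answer: {"dj":77,"gh":59,"ia":25,"klv":8,"shw":62,"sq":22}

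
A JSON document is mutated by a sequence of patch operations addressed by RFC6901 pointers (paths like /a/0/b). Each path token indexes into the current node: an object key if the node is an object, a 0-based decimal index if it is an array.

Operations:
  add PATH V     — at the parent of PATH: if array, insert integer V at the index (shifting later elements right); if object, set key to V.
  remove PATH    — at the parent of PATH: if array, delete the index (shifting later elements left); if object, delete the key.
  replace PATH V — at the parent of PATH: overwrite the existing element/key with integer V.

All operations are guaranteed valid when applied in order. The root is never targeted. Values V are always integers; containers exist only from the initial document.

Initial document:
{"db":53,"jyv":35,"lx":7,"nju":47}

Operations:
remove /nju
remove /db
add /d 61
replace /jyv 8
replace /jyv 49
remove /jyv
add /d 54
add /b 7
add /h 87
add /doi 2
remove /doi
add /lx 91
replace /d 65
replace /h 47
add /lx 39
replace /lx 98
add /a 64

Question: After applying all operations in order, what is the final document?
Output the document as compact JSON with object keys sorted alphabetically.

After op 1 (remove /nju): {"db":53,"jyv":35,"lx":7}
After op 2 (remove /db): {"jyv":35,"lx":7}
After op 3 (add /d 61): {"d":61,"jyv":35,"lx":7}
After op 4 (replace /jyv 8): {"d":61,"jyv":8,"lx":7}
After op 5 (replace /jyv 49): {"d":61,"jyv":49,"lx":7}
After op 6 (remove /jyv): {"d":61,"lx":7}
After op 7 (add /d 54): {"d":54,"lx":7}
After op 8 (add /b 7): {"b":7,"d":54,"lx":7}
After op 9 (add /h 87): {"b":7,"d":54,"h":87,"lx":7}
After op 10 (add /doi 2): {"b":7,"d":54,"doi":2,"h":87,"lx":7}
After op 11 (remove /doi): {"b":7,"d":54,"h":87,"lx":7}
After op 12 (add /lx 91): {"b":7,"d":54,"h":87,"lx":91}
After op 13 (replace /d 65): {"b":7,"d":65,"h":87,"lx":91}
After op 14 (replace /h 47): {"b":7,"d":65,"h":47,"lx":91}
After op 15 (add /lx 39): {"b":7,"d":65,"h":47,"lx":39}
After op 16 (replace /lx 98): {"b":7,"d":65,"h":47,"lx":98}
After op 17 (add /a 64): {"a":64,"b":7,"d":65,"h":47,"lx":98}

Answer: {"a":64,"b":7,"d":65,"h":47,"lx":98}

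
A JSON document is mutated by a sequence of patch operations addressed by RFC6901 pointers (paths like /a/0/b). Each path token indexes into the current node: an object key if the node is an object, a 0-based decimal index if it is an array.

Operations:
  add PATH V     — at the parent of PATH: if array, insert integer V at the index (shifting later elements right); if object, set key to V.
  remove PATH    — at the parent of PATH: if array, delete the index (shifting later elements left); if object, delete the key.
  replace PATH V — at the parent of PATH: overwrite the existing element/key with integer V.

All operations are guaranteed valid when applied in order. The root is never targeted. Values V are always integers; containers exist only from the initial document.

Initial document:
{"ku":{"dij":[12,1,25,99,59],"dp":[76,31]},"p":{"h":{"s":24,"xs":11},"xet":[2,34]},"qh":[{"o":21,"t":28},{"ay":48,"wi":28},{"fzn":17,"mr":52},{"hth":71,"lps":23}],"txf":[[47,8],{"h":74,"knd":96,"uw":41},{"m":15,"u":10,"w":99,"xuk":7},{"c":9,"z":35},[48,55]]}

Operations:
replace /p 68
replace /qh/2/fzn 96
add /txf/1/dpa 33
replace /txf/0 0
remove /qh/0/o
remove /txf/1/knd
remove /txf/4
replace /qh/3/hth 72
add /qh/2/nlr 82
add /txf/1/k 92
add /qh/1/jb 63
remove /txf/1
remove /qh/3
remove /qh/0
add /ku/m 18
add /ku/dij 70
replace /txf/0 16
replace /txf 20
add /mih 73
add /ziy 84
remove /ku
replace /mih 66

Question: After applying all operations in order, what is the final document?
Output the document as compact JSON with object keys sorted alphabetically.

Answer: {"mih":66,"p":68,"qh":[{"ay":48,"jb":63,"wi":28},{"fzn":96,"mr":52,"nlr":82}],"txf":20,"ziy":84}

Derivation:
After op 1 (replace /p 68): {"ku":{"dij":[12,1,25,99,59],"dp":[76,31]},"p":68,"qh":[{"o":21,"t":28},{"ay":48,"wi":28},{"fzn":17,"mr":52},{"hth":71,"lps":23}],"txf":[[47,8],{"h":74,"knd":96,"uw":41},{"m":15,"u":10,"w":99,"xuk":7},{"c":9,"z":35},[48,55]]}
After op 2 (replace /qh/2/fzn 96): {"ku":{"dij":[12,1,25,99,59],"dp":[76,31]},"p":68,"qh":[{"o":21,"t":28},{"ay":48,"wi":28},{"fzn":96,"mr":52},{"hth":71,"lps":23}],"txf":[[47,8],{"h":74,"knd":96,"uw":41},{"m":15,"u":10,"w":99,"xuk":7},{"c":9,"z":35},[48,55]]}
After op 3 (add /txf/1/dpa 33): {"ku":{"dij":[12,1,25,99,59],"dp":[76,31]},"p":68,"qh":[{"o":21,"t":28},{"ay":48,"wi":28},{"fzn":96,"mr":52},{"hth":71,"lps":23}],"txf":[[47,8],{"dpa":33,"h":74,"knd":96,"uw":41},{"m":15,"u":10,"w":99,"xuk":7},{"c":9,"z":35},[48,55]]}
After op 4 (replace /txf/0 0): {"ku":{"dij":[12,1,25,99,59],"dp":[76,31]},"p":68,"qh":[{"o":21,"t":28},{"ay":48,"wi":28},{"fzn":96,"mr":52},{"hth":71,"lps":23}],"txf":[0,{"dpa":33,"h":74,"knd":96,"uw":41},{"m":15,"u":10,"w":99,"xuk":7},{"c":9,"z":35},[48,55]]}
After op 5 (remove /qh/0/o): {"ku":{"dij":[12,1,25,99,59],"dp":[76,31]},"p":68,"qh":[{"t":28},{"ay":48,"wi":28},{"fzn":96,"mr":52},{"hth":71,"lps":23}],"txf":[0,{"dpa":33,"h":74,"knd":96,"uw":41},{"m":15,"u":10,"w":99,"xuk":7},{"c":9,"z":35},[48,55]]}
After op 6 (remove /txf/1/knd): {"ku":{"dij":[12,1,25,99,59],"dp":[76,31]},"p":68,"qh":[{"t":28},{"ay":48,"wi":28},{"fzn":96,"mr":52},{"hth":71,"lps":23}],"txf":[0,{"dpa":33,"h":74,"uw":41},{"m":15,"u":10,"w":99,"xuk":7},{"c":9,"z":35},[48,55]]}
After op 7 (remove /txf/4): {"ku":{"dij":[12,1,25,99,59],"dp":[76,31]},"p":68,"qh":[{"t":28},{"ay":48,"wi":28},{"fzn":96,"mr":52},{"hth":71,"lps":23}],"txf":[0,{"dpa":33,"h":74,"uw":41},{"m":15,"u":10,"w":99,"xuk":7},{"c":9,"z":35}]}
After op 8 (replace /qh/3/hth 72): {"ku":{"dij":[12,1,25,99,59],"dp":[76,31]},"p":68,"qh":[{"t":28},{"ay":48,"wi":28},{"fzn":96,"mr":52},{"hth":72,"lps":23}],"txf":[0,{"dpa":33,"h":74,"uw":41},{"m":15,"u":10,"w":99,"xuk":7},{"c":9,"z":35}]}
After op 9 (add /qh/2/nlr 82): {"ku":{"dij":[12,1,25,99,59],"dp":[76,31]},"p":68,"qh":[{"t":28},{"ay":48,"wi":28},{"fzn":96,"mr":52,"nlr":82},{"hth":72,"lps":23}],"txf":[0,{"dpa":33,"h":74,"uw":41},{"m":15,"u":10,"w":99,"xuk":7},{"c":9,"z":35}]}
After op 10 (add /txf/1/k 92): {"ku":{"dij":[12,1,25,99,59],"dp":[76,31]},"p":68,"qh":[{"t":28},{"ay":48,"wi":28},{"fzn":96,"mr":52,"nlr":82},{"hth":72,"lps":23}],"txf":[0,{"dpa":33,"h":74,"k":92,"uw":41},{"m":15,"u":10,"w":99,"xuk":7},{"c":9,"z":35}]}
After op 11 (add /qh/1/jb 63): {"ku":{"dij":[12,1,25,99,59],"dp":[76,31]},"p":68,"qh":[{"t":28},{"ay":48,"jb":63,"wi":28},{"fzn":96,"mr":52,"nlr":82},{"hth":72,"lps":23}],"txf":[0,{"dpa":33,"h":74,"k":92,"uw":41},{"m":15,"u":10,"w":99,"xuk":7},{"c":9,"z":35}]}
After op 12 (remove /txf/1): {"ku":{"dij":[12,1,25,99,59],"dp":[76,31]},"p":68,"qh":[{"t":28},{"ay":48,"jb":63,"wi":28},{"fzn":96,"mr":52,"nlr":82},{"hth":72,"lps":23}],"txf":[0,{"m":15,"u":10,"w":99,"xuk":7},{"c":9,"z":35}]}
After op 13 (remove /qh/3): {"ku":{"dij":[12,1,25,99,59],"dp":[76,31]},"p":68,"qh":[{"t":28},{"ay":48,"jb":63,"wi":28},{"fzn":96,"mr":52,"nlr":82}],"txf":[0,{"m":15,"u":10,"w":99,"xuk":7},{"c":9,"z":35}]}
After op 14 (remove /qh/0): {"ku":{"dij":[12,1,25,99,59],"dp":[76,31]},"p":68,"qh":[{"ay":48,"jb":63,"wi":28},{"fzn":96,"mr":52,"nlr":82}],"txf":[0,{"m":15,"u":10,"w":99,"xuk":7},{"c":9,"z":35}]}
After op 15 (add /ku/m 18): {"ku":{"dij":[12,1,25,99,59],"dp":[76,31],"m":18},"p":68,"qh":[{"ay":48,"jb":63,"wi":28},{"fzn":96,"mr":52,"nlr":82}],"txf":[0,{"m":15,"u":10,"w":99,"xuk":7},{"c":9,"z":35}]}
After op 16 (add /ku/dij 70): {"ku":{"dij":70,"dp":[76,31],"m":18},"p":68,"qh":[{"ay":48,"jb":63,"wi":28},{"fzn":96,"mr":52,"nlr":82}],"txf":[0,{"m":15,"u":10,"w":99,"xuk":7},{"c":9,"z":35}]}
After op 17 (replace /txf/0 16): {"ku":{"dij":70,"dp":[76,31],"m":18},"p":68,"qh":[{"ay":48,"jb":63,"wi":28},{"fzn":96,"mr":52,"nlr":82}],"txf":[16,{"m":15,"u":10,"w":99,"xuk":7},{"c":9,"z":35}]}
After op 18 (replace /txf 20): {"ku":{"dij":70,"dp":[76,31],"m":18},"p":68,"qh":[{"ay":48,"jb":63,"wi":28},{"fzn":96,"mr":52,"nlr":82}],"txf":20}
After op 19 (add /mih 73): {"ku":{"dij":70,"dp":[76,31],"m":18},"mih":73,"p":68,"qh":[{"ay":48,"jb":63,"wi":28},{"fzn":96,"mr":52,"nlr":82}],"txf":20}
After op 20 (add /ziy 84): {"ku":{"dij":70,"dp":[76,31],"m":18},"mih":73,"p":68,"qh":[{"ay":48,"jb":63,"wi":28},{"fzn":96,"mr":52,"nlr":82}],"txf":20,"ziy":84}
After op 21 (remove /ku): {"mih":73,"p":68,"qh":[{"ay":48,"jb":63,"wi":28},{"fzn":96,"mr":52,"nlr":82}],"txf":20,"ziy":84}
After op 22 (replace /mih 66): {"mih":66,"p":68,"qh":[{"ay":48,"jb":63,"wi":28},{"fzn":96,"mr":52,"nlr":82}],"txf":20,"ziy":84}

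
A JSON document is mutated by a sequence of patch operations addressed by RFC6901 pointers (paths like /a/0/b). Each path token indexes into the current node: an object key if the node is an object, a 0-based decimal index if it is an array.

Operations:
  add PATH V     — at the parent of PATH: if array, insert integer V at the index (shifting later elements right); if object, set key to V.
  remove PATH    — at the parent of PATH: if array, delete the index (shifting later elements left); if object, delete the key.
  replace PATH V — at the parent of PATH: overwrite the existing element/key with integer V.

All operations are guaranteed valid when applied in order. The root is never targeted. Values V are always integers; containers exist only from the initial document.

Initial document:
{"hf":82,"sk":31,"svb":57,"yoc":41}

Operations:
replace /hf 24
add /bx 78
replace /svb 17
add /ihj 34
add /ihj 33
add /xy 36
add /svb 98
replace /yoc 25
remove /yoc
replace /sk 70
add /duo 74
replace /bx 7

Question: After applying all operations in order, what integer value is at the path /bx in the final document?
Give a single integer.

After op 1 (replace /hf 24): {"hf":24,"sk":31,"svb":57,"yoc":41}
After op 2 (add /bx 78): {"bx":78,"hf":24,"sk":31,"svb":57,"yoc":41}
After op 3 (replace /svb 17): {"bx":78,"hf":24,"sk":31,"svb":17,"yoc":41}
After op 4 (add /ihj 34): {"bx":78,"hf":24,"ihj":34,"sk":31,"svb":17,"yoc":41}
After op 5 (add /ihj 33): {"bx":78,"hf":24,"ihj":33,"sk":31,"svb":17,"yoc":41}
After op 6 (add /xy 36): {"bx":78,"hf":24,"ihj":33,"sk":31,"svb":17,"xy":36,"yoc":41}
After op 7 (add /svb 98): {"bx":78,"hf":24,"ihj":33,"sk":31,"svb":98,"xy":36,"yoc":41}
After op 8 (replace /yoc 25): {"bx":78,"hf":24,"ihj":33,"sk":31,"svb":98,"xy":36,"yoc":25}
After op 9 (remove /yoc): {"bx":78,"hf":24,"ihj":33,"sk":31,"svb":98,"xy":36}
After op 10 (replace /sk 70): {"bx":78,"hf":24,"ihj":33,"sk":70,"svb":98,"xy":36}
After op 11 (add /duo 74): {"bx":78,"duo":74,"hf":24,"ihj":33,"sk":70,"svb":98,"xy":36}
After op 12 (replace /bx 7): {"bx":7,"duo":74,"hf":24,"ihj":33,"sk":70,"svb":98,"xy":36}
Value at /bx: 7

Answer: 7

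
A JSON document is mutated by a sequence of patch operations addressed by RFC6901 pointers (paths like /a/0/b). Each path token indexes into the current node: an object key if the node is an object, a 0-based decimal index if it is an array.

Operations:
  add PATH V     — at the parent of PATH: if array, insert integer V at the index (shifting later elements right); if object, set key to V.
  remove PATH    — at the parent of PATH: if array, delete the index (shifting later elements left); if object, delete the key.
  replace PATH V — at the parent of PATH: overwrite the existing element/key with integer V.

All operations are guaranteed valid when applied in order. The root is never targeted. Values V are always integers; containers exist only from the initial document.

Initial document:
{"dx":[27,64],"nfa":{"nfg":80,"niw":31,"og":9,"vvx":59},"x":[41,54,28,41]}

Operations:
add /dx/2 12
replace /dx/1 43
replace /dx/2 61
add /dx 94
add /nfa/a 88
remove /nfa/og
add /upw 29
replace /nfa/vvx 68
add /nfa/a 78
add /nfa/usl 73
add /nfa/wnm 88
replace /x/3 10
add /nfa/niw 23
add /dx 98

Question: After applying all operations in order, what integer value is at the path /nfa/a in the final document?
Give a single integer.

After op 1 (add /dx/2 12): {"dx":[27,64,12],"nfa":{"nfg":80,"niw":31,"og":9,"vvx":59},"x":[41,54,28,41]}
After op 2 (replace /dx/1 43): {"dx":[27,43,12],"nfa":{"nfg":80,"niw":31,"og":9,"vvx":59},"x":[41,54,28,41]}
After op 3 (replace /dx/2 61): {"dx":[27,43,61],"nfa":{"nfg":80,"niw":31,"og":9,"vvx":59},"x":[41,54,28,41]}
After op 4 (add /dx 94): {"dx":94,"nfa":{"nfg":80,"niw":31,"og":9,"vvx":59},"x":[41,54,28,41]}
After op 5 (add /nfa/a 88): {"dx":94,"nfa":{"a":88,"nfg":80,"niw":31,"og":9,"vvx":59},"x":[41,54,28,41]}
After op 6 (remove /nfa/og): {"dx":94,"nfa":{"a":88,"nfg":80,"niw":31,"vvx":59},"x":[41,54,28,41]}
After op 7 (add /upw 29): {"dx":94,"nfa":{"a":88,"nfg":80,"niw":31,"vvx":59},"upw":29,"x":[41,54,28,41]}
After op 8 (replace /nfa/vvx 68): {"dx":94,"nfa":{"a":88,"nfg":80,"niw":31,"vvx":68},"upw":29,"x":[41,54,28,41]}
After op 9 (add /nfa/a 78): {"dx":94,"nfa":{"a":78,"nfg":80,"niw":31,"vvx":68},"upw":29,"x":[41,54,28,41]}
After op 10 (add /nfa/usl 73): {"dx":94,"nfa":{"a":78,"nfg":80,"niw":31,"usl":73,"vvx":68},"upw":29,"x":[41,54,28,41]}
After op 11 (add /nfa/wnm 88): {"dx":94,"nfa":{"a":78,"nfg":80,"niw":31,"usl":73,"vvx":68,"wnm":88},"upw":29,"x":[41,54,28,41]}
After op 12 (replace /x/3 10): {"dx":94,"nfa":{"a":78,"nfg":80,"niw":31,"usl":73,"vvx":68,"wnm":88},"upw":29,"x":[41,54,28,10]}
After op 13 (add /nfa/niw 23): {"dx":94,"nfa":{"a":78,"nfg":80,"niw":23,"usl":73,"vvx":68,"wnm":88},"upw":29,"x":[41,54,28,10]}
After op 14 (add /dx 98): {"dx":98,"nfa":{"a":78,"nfg":80,"niw":23,"usl":73,"vvx":68,"wnm":88},"upw":29,"x":[41,54,28,10]}
Value at /nfa/a: 78

Answer: 78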